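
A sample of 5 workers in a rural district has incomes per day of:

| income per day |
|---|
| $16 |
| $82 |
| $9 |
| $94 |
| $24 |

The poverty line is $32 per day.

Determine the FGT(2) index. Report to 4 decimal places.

0.1658

Incomes under z: $9, $16, $24 (q = 3 of N = 5).
Gap ratios (z−y)/z: (32−9)/32 = 0.7188; (32−16)/32 = 0.5000; (32−24)/32 = 0.2500.
Squared: 0.5166; 0.2500; 0.0625.
Sum = 0.829102; P₂ = 0.829102 / 5 = 0.1658.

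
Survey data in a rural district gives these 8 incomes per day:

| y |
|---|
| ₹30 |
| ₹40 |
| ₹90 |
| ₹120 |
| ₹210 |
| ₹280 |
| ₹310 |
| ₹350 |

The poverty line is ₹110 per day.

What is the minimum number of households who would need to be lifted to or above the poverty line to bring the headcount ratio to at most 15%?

2

Currently q = 3 of N = 8 are below the line (H = 0.375).
A headcount ratio of at most 15% allows at most ⌊0.15 × 8⌋ = 1 poor households.
So at least 3 − 1 = 2 must be lifted.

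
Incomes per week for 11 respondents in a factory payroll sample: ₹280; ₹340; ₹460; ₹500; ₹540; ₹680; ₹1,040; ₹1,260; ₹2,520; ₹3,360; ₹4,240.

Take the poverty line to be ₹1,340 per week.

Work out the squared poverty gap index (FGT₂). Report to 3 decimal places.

Incomes under z: ₹280, ₹340, ₹460, ₹500, ₹540, ₹680, ₹1,040, ₹1,260 (q = 8 of N = 11).
Gap ratios (z−y)/z: (1340−280)/1340 = 0.7910; (1340−340)/1340 = 0.7463; (1340−460)/1340 = 0.6567; (1340−500)/1340 = 0.6269; (1340−540)/1340 = 0.5970; (1340−680)/1340 = 0.4925; (1340−1040)/1340 = 0.2239; (1340−1260)/1340 = 0.0597.
Squared: 0.6258; 0.5569; 0.4313; 0.3930; 0.3564; 0.2426; 0.0501; 0.0036.
Sum = 2.659612; P₂ = 2.659612 / 11 = 0.242.

0.242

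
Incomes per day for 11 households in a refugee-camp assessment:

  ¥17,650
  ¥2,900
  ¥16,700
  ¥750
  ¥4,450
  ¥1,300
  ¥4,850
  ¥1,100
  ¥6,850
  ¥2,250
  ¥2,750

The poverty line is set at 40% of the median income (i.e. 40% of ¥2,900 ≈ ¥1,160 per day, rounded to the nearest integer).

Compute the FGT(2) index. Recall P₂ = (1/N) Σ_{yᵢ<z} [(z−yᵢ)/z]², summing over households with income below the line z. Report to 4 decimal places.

Below z: ¥750, ¥1,100 (q = 2 of N = 11).
Gap ratios (z−y)/z: (1160−750)/1160 = 0.3534; (1160−1100)/1160 = 0.0517.
Squared: 0.1249; 0.0027.
Sum = 0.127601; P₂ = 0.127601 / 11 = 0.0116.

0.0116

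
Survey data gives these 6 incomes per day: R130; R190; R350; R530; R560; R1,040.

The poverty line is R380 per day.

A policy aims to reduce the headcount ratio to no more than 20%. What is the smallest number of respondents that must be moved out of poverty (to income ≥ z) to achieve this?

2

3 of the 6 respondents are poor, so H = 3/6 = 0.500.
A headcount ratio of at most 20% allows at most ⌊0.20 × 6⌋ = 1 poor respondents.
So at least 3 − 1 = 2 must be lifted.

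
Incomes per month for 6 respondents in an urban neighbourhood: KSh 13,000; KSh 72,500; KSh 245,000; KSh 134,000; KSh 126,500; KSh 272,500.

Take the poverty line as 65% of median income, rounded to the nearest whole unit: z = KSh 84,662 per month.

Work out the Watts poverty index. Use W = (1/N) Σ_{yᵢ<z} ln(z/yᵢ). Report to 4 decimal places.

0.3381

Below the line: KSh 13,000, KSh 72,500 (q = 2 of N = 6).
Log gaps: ln(84662/13000) = 1.8737; ln(84662/72500) = 0.1551.
W = 2.028798 / 6 = 0.3381.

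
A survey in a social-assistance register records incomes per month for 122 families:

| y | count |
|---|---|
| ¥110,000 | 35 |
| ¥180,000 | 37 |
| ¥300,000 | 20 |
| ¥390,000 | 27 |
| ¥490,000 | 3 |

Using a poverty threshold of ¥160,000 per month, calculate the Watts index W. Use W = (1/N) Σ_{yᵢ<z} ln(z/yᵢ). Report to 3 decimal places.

0.107

Incomes under z: 35×¥110,000 (q = 35 of N = 122).
Log gaps: ln(160000/110000) = 0.3747 (×35).
W = 13.114271 / 122 = 0.107.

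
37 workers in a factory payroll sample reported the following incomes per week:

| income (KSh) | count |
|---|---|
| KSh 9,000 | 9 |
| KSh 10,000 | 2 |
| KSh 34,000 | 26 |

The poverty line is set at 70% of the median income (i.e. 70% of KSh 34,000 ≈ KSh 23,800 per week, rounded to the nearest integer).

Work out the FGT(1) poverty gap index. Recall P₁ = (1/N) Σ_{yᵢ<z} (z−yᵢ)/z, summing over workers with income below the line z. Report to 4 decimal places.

Poor units: 9×KSh 9,000, 2×KSh 10,000 (q = 11 of N = 37).
Normalized shortfalls: (23800−9000)/23800 = 0.6218 (×9); (23800−10000)/23800 = 0.5798 (×2).
Sum of shortfalls = 6.756303; P₁ averages over all N: 6.756303 / 37 = 0.1826.

0.1826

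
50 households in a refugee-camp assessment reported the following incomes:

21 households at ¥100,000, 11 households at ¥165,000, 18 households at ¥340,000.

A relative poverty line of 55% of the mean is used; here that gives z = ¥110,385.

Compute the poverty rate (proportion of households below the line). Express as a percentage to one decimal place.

21 of the 50 households have income below ¥110,385.
H = 21/50 = 42.0%.

42.0%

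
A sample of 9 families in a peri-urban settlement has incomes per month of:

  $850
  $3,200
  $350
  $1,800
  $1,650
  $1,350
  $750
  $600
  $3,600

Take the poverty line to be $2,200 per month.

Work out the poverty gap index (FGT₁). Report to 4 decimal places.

0.4066

Incomes under z: $350, $600, $750, $850, $1,350, $1,650, $1,800 (q = 7 of N = 9).
Normalized shortfalls: (2200−350)/2200 = 0.8409; (2200−600)/2200 = 0.7273; (2200−750)/2200 = 0.6591; (2200−850)/2200 = 0.6136; (2200−1350)/2200 = 0.3864; (2200−1650)/2200 = 0.2500; (2200−1800)/2200 = 0.1818.
Σ = 3.659091. Dividing by the full population N = 9 gives P₁ = 0.4066.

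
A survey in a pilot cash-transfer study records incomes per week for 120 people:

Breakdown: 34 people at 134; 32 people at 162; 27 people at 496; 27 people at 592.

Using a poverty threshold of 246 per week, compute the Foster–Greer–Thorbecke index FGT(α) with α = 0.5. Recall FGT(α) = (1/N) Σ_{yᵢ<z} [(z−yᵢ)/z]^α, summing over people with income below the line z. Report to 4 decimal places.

0.3470

Below z: 34×134, 32×162 (q = 66 of N = 120).
Gap ratios (z−y)/z: (246−134)/246 = 0.4553 (×34); (246−162)/246 = 0.3415 (×32).
Raised to α = 0.5: 0.67475 (×34); 0.58435 (×32).
Sum = 41.640583; FGT(0.5) = 41.640583 / 120 = 0.3470.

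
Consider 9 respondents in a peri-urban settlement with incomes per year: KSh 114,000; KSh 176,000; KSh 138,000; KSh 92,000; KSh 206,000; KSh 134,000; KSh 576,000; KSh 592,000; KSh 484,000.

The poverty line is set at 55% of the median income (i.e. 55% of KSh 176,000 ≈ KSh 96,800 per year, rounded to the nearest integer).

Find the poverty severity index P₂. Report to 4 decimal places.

0.0003

Below z: KSh 92,000 (q = 1 of N = 9).
Gap ratios (z−y)/z: (96800−92000)/96800 = 0.0496.
Squared: 0.0025.
Sum = 0.002459; P₂ = 0.002459 / 9 = 0.0003.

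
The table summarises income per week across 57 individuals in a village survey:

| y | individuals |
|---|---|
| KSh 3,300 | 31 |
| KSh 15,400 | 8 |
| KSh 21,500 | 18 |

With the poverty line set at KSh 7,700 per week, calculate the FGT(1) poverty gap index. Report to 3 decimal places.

Below the line: 31×KSh 3,300 (q = 31 of N = 57).
Shortfall ratios: (7700−3300)/7700 = 0.5714 (×31).
Sum of shortfalls = 17.714286; P₁ averages over all N: 17.714286 / 57 = 0.311.

0.311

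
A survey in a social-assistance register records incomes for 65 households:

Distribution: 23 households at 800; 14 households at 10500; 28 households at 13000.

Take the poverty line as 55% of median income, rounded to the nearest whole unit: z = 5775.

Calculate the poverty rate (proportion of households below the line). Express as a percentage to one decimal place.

23 of the 65 households have income below 5775.
H = 23/65 = 35.4%.

35.4%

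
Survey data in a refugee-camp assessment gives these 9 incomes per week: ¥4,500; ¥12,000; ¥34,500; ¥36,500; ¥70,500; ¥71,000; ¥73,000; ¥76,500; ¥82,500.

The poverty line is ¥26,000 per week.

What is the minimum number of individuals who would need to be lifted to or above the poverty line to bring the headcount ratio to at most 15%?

Currently q = 2 of N = 9 are below the line (H = 0.222).
A headcount ratio of at most 15% allows at most ⌊0.15 × 9⌋ = 1 poor individuals.
So at least 2 − 1 = 1 must be lifted.

1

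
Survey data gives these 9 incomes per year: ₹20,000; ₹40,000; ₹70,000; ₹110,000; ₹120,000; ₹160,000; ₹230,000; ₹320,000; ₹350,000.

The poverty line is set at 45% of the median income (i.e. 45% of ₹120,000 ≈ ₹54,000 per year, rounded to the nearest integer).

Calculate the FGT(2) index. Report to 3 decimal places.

0.052

Incomes under z: ₹20,000, ₹40,000 (q = 2 of N = 9).
Shortfall ratios: (54000−20000)/54000 = 0.6296; (54000−40000)/54000 = 0.2593.
Squared: 0.3964; 0.0672.
Sum = 0.463649; P₂ = 0.463649 / 9 = 0.052.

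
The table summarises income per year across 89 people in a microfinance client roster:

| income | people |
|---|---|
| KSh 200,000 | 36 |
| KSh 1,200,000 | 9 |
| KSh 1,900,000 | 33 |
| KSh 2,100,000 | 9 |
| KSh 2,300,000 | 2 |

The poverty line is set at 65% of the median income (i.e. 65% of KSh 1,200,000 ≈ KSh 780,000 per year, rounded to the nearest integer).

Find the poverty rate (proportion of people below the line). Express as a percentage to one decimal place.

36 of the 89 people have income below KSh 780,000.
H = 36/89 = 40.4%.

40.4%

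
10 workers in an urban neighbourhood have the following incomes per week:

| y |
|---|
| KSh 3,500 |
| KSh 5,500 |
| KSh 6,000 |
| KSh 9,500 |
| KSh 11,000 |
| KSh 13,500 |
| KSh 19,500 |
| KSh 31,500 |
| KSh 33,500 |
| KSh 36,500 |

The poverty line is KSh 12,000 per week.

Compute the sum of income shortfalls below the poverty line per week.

KSh 24,500

Poor units: KSh 3,500, KSh 5,500, KSh 6,000, KSh 9,500, KSh 11,000 (q = 5 of N = 10).
Individual gaps: 12000−3500 = 8500; 12000−5500 = 6500; 12000−6000 = 6000; 12000−9500 = 2500; 12000−11000 = 1000.
Aggregate gap = KSh 24,500.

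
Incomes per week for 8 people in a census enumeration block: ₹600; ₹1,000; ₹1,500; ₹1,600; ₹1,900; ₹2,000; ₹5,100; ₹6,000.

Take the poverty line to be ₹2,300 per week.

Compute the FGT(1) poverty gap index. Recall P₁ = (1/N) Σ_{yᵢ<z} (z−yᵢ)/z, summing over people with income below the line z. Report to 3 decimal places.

Incomes under z: ₹600, ₹1,000, ₹1,500, ₹1,600, ₹1,900, ₹2,000 (q = 6 of N = 8).
Relative gaps: (2300−600)/2300 = 0.7391; (2300−1000)/2300 = 0.5652; (2300−1500)/2300 = 0.3478; (2300−1600)/2300 = 0.3043; (2300−1900)/2300 = 0.1739; (2300−2000)/2300 = 0.1304.
Sum of shortfalls = 2.260870; P₁ averages over all N: 2.260870 / 8 = 0.283.

0.283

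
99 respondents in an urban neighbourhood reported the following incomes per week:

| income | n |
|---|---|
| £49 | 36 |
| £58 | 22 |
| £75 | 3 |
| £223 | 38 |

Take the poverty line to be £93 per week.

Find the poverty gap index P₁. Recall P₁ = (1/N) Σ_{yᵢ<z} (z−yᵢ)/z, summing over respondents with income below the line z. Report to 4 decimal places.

Below the line: 36×£49, 22×£58, 3×£75 (q = 61 of N = 99).
Normalized shortfalls: (93−49)/93 = 0.4731 (×36); (93−58)/93 = 0.3763 (×22); (93−75)/93 = 0.1935 (×3).
Sum of shortfalls = 25.892473; P₁ averages over all N: 25.892473 / 99 = 0.2615.

0.2615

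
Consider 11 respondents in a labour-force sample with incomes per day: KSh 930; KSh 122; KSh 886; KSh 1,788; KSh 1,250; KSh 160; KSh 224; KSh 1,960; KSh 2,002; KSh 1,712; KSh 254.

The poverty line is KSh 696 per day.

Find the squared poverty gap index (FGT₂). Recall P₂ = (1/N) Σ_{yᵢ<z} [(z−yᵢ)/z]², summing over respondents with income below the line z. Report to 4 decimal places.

0.1942

Below the line: KSh 122, KSh 160, KSh 224, KSh 254 (q = 4 of N = 11).
Gap ratios (z−y)/z: (696−122)/696 = 0.8247; (696−160)/696 = 0.7701; (696−224)/696 = 0.6782; (696−254)/696 = 0.6351.
Squared: 0.6802; 0.5931; 0.4599; 0.4033.
Sum = 2.136428; P₂ = 2.136428 / 11 = 0.1942.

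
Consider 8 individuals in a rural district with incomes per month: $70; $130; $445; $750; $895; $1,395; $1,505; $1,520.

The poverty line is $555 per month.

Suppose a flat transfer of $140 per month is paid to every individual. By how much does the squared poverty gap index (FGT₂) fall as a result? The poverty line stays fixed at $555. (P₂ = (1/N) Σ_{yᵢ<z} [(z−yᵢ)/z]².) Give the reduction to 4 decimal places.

0.0924

Before: below the line — $70, $130, $445; squared poverty gap index (FGT₂) = 0.173667.
After the $140 transfer: below the line — $210, $270; squared poverty gap index (FGT₂) = 0.081264.
Reduction = 0.173667 − 0.081264 = 0.0924.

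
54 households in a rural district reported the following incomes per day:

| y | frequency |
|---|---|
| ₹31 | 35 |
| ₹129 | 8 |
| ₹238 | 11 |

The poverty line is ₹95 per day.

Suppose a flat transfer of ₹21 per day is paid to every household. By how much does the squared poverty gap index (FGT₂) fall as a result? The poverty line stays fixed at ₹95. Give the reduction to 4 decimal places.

Before: below the line — 35×₹31; squared poverty gap index (FGT₂) = 0.294162.
After the ₹21 transfer: below the line — 35×₹52; squared poverty gap index (FGT₂) = 0.132790.
Reduction = 0.294162 − 0.132790 = 0.1614.

0.1614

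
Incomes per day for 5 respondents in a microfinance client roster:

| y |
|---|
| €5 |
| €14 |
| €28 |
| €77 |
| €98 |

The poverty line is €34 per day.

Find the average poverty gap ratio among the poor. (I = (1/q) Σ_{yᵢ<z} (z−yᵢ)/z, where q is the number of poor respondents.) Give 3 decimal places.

0.539

Incomes under z: €5, €14, €28 (q = 3 of N = 5).
Shortfall ratios (z−y)/z: 0.8529, 0.5882, 0.1765; sum = 1.617647.
I averages over the q = 3 poor units only: 1.617647 / 3 = 0.539.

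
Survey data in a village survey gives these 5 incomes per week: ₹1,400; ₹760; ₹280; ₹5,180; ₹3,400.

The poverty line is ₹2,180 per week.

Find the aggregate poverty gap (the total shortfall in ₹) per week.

Poor units: ₹280, ₹760, ₹1,400 (q = 3 of N = 5).
Individual gaps: 2180−280 = 1900; 2180−760 = 1420; 2180−1400 = 780.
Aggregate gap = ₹4,100.

₹4,100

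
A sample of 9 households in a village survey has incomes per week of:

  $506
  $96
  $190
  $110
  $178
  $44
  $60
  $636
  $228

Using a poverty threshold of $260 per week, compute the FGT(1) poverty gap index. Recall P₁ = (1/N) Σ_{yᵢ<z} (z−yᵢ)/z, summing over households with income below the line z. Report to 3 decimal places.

0.391

Below z: $44, $60, $96, $110, $178, $190, $228 (q = 7 of N = 9).
Normalized shortfalls: (260−44)/260 = 0.8308; (260−60)/260 = 0.7692; (260−96)/260 = 0.6308; (260−110)/260 = 0.5769; (260−178)/260 = 0.3154; (260−190)/260 = 0.2692; (260−228)/260 = 0.1231.
Σ = 3.515385. Dividing by the full population N = 9 gives P₁ = 0.391.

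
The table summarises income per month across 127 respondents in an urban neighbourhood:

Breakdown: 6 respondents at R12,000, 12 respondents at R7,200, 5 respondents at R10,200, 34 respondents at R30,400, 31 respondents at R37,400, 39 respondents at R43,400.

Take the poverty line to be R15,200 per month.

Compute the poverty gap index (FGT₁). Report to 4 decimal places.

Below z: 12×R7,200, 5×R10,200, 6×R12,000 (q = 23 of N = 127).
Shortfall ratios: (15200−7200)/15200 = 0.5263 (×12); (15200−10200)/15200 = 0.3289 (×5); (15200−12000)/15200 = 0.2105 (×6).
Σ = 9.223684. Dividing by the full population N = 127 gives P₁ = 0.0726.

0.0726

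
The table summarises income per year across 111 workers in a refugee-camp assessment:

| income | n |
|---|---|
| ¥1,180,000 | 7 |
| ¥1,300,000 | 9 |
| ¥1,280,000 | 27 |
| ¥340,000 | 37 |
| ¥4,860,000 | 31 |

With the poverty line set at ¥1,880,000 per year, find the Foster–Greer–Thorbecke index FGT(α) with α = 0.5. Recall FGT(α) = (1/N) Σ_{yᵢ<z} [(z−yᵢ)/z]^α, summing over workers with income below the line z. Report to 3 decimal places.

0.523

Poor units: 37×¥340,000, 7×¥1,180,000, 27×¥1,280,000, 9×¥1,300,000 (q = 80 of N = 111).
Relative gaps: (1880000−340000)/1880000 = 0.8191 (×37); (1880000−1180000)/1880000 = 0.3723 (×7); (1880000−1280000)/1880000 = 0.3191 (×27); (1880000−1300000)/1880000 = 0.3085 (×9).
Raised to α = 0.5: 0.90507 (×37); 0.61020 (×7); 0.56493 (×27); 0.55544 (×9).
Sum = 58.011031; FGT(0.5) = 58.011031 / 111 = 0.523.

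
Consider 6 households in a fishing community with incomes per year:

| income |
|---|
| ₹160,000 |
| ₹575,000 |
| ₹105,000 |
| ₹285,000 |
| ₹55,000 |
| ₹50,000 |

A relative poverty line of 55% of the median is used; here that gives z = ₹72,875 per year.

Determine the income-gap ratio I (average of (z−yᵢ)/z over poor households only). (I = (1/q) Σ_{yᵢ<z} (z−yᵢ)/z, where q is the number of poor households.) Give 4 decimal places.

0.2796

Incomes under z: ₹50,000, ₹55,000 (q = 2 of N = 6).
Relative gaps: 0.3139, 0.2453; sum = 0.559177.
I averages over the q = 2 poor units only: 0.559177 / 2 = 0.2796.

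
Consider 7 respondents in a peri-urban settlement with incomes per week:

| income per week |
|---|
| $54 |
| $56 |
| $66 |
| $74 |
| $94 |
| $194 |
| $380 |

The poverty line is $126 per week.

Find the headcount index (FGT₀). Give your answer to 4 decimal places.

5 of the 7 respondents have income below $126.
H = 5/7 = 0.7143.

0.7143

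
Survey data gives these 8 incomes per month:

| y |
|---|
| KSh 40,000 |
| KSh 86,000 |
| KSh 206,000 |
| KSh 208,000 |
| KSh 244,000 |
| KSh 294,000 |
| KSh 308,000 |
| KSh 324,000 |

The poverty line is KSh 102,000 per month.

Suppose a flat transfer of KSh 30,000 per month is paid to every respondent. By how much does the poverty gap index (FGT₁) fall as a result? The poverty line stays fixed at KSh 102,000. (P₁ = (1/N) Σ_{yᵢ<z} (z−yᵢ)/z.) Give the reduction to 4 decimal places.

0.0564

Before: below the line — KSh 40,000, KSh 86,000; poverty gap index (FGT₁) = 0.095588.
After the KSh 30,000 transfer: below the line — KSh 70,000; poverty gap index (FGT₁) = 0.039216.
Reduction = 0.095588 − 0.039216 = 0.0564.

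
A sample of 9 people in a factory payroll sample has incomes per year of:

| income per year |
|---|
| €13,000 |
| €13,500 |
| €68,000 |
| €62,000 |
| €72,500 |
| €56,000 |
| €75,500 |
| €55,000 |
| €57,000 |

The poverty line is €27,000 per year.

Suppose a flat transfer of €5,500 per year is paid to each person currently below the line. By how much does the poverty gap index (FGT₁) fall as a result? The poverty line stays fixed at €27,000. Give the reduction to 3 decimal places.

Before: below the line — €13,000, €13,500; poverty gap index (FGT₁) = 0.11317.
After the €5,500 transfer: below the line — €18,500, €19,000; poverty gap index (FGT₁) = 0.06790.
Reduction = 0.11317 − 0.06790 = 0.045.

0.045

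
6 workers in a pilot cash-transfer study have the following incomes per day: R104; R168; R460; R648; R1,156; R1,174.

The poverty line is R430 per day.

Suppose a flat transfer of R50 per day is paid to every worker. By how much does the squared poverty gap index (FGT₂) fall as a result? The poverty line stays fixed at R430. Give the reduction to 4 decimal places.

0.0485

Before: below the line — R104, R168; squared poverty gap index (FGT₂) = 0.157671.
After the R50 transfer: below the line — R154, R218; squared poverty gap index (FGT₂) = 0.109176.
Reduction = 0.157671 − 0.109176 = 0.0485.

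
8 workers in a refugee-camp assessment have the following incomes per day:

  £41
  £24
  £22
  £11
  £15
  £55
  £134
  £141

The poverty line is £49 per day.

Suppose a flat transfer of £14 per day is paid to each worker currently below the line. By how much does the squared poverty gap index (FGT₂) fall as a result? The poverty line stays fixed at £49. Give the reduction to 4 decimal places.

Before: below the line — £11, £15, £22, £24, £41; squared poverty gap index (FGT₂) = 0.209184.
After the £14 transfer: below the line — £25, £29, £36, £38; squared poverty gap index (FGT₂) = 0.065910.
Reduction = 0.209184 − 0.065910 = 0.1433.

0.1433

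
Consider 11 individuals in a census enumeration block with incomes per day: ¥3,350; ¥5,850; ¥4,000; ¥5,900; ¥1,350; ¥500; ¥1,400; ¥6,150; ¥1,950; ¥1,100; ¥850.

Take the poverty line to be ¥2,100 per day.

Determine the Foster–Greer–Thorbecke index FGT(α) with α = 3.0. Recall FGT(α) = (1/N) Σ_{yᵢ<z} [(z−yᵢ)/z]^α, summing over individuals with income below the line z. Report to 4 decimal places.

0.0767

Incomes under z: ¥500, ¥850, ¥1,100, ¥1,350, ¥1,400, ¥1,950 (q = 6 of N = 11).
Shortfall ratios: (2100−500)/2100 = 0.7619; (2100−850)/2100 = 0.5952; (2100−1100)/2100 = 0.4762; (2100−1350)/2100 = 0.3571; (2100−1400)/2100 = 0.3333; (2100−1950)/2100 = 0.0714.
Raised to α = 3.0: 0.44228; 0.21090; 0.10798; 0.04555; 0.03704; 0.00036.
Sum = 0.844118; FGT(3.0) = 0.844118 / 11 = 0.0767.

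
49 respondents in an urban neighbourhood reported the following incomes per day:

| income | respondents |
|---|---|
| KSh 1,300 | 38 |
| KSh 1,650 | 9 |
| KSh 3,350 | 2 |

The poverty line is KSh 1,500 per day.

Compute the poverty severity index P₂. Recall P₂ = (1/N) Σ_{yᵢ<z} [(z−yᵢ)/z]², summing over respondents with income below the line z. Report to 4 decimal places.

Below the line: 38×KSh 1,300 (q = 38 of N = 49).
Normalized shortfalls: (1500−1300)/1500 = 0.1333 (×38).
Squared: 0.0178 (×38).
Sum = 0.675556; P₂ = 0.675556 / 49 = 0.0138.

0.0138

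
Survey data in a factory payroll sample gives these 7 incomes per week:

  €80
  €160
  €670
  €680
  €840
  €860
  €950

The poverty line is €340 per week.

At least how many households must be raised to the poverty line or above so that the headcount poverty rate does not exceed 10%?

2

Currently q = 2 of N = 7 are below the line (H = 0.286).
A headcount ratio of at most 10% allows at most ⌊0.10 × 7⌋ = 0 poor households.
So at least 2 − 0 = 2 must be lifted.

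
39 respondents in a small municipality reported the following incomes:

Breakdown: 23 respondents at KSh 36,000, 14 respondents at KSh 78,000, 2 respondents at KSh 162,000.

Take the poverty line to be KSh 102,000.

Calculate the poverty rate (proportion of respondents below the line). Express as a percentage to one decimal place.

37 of the 39 respondents have income below KSh 102,000.
H = 37/39 = 94.9%.

94.9%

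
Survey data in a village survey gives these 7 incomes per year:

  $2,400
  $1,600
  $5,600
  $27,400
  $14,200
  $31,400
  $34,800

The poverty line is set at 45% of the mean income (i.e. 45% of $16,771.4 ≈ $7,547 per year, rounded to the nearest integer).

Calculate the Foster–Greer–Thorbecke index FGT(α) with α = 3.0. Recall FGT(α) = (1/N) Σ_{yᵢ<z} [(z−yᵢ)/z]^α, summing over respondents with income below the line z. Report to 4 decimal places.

Below z: $1,600, $2,400, $5,600 (q = 3 of N = 7).
Gap ratios (z−y)/z: (7547−1600)/7547 = 0.7880; (7547−2400)/7547 = 0.6820; (7547−5600)/7547 = 0.2580.
Raised to α = 3.0: 0.48929; 0.31720; 0.01717.
Sum = 0.823670; FGT(3.0) = 0.823670 / 7 = 0.1177.

0.1177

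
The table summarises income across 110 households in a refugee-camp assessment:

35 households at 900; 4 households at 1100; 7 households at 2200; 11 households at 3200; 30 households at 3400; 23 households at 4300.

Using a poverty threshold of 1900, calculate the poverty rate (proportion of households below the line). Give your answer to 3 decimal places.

0.355

39 of the 110 households have income below 1900.
H = 39/110 = 0.355.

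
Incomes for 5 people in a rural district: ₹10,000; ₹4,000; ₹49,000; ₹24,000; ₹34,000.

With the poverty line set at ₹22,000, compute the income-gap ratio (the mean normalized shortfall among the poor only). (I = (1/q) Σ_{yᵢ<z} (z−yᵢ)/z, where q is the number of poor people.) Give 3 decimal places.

Incomes under z: ₹4,000, ₹10,000 (q = 2 of N = 5).
Relative gaps: 0.8182, 0.5455; sum = 1.363636.
I averages over the q = 2 poor units only: 1.363636 / 2 = 0.682.

0.682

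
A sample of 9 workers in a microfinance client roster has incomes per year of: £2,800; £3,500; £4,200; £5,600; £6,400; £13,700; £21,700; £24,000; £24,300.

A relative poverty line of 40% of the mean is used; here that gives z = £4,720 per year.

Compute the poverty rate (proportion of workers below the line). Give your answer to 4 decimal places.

3 of the 9 workers have income below £4,720.
H = 3/9 = 0.3333.

0.3333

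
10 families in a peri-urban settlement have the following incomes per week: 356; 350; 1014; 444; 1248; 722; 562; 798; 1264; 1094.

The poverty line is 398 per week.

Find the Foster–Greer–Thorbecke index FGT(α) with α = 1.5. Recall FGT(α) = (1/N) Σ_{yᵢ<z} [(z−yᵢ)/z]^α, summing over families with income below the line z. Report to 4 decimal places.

0.0076

Below the line: 350, 356 (q = 2 of N = 10).
Gap ratios (z−y)/z: (398−350)/398 = 0.1206; (398−356)/398 = 0.1055.
Raised to α = 1.5: 0.04188; 0.03428.
Sum = 0.076164; FGT(1.5) = 0.076164 / 10 = 0.0076.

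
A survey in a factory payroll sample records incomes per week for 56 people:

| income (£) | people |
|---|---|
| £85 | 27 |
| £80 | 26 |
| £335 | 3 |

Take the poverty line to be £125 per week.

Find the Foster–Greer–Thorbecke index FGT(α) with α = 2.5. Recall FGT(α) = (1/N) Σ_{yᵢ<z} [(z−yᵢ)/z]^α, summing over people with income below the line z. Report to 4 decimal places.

Below z: 26×£80, 27×£85 (q = 53 of N = 56).
Shortfall ratios: (125−80)/125 = 0.3600 (×26); (125−85)/125 = 0.3200 (×27).
Raised to α = 2.5: 0.07776 (×26); 0.05793 (×27).
Sum = 3.585767; FGT(2.5) = 3.585767 / 56 = 0.0640.

0.0640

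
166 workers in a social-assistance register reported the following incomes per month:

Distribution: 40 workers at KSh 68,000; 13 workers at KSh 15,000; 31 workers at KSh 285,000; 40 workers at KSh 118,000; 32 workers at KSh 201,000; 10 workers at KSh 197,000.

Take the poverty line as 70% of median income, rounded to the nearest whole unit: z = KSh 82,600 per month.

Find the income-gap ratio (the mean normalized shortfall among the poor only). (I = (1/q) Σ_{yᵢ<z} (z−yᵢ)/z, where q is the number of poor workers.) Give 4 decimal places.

Below the line: 13×KSh 15,000, 40×KSh 68,000 (q = 53 of N = 166).
Relative gaps: 0.8184 (×13), 0.1768 (×40); sum = 17.709443.
The income-gap ratio divides by q (the poor only): 17.709443 / 53 = 0.3341.

0.3341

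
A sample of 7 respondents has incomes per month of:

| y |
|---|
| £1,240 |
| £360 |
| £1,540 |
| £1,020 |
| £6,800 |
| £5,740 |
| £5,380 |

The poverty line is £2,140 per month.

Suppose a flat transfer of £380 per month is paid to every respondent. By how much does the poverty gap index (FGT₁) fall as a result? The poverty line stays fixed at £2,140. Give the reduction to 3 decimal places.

0.101

Before: below the line — £360, £1,020, £1,240, £1,540; poverty gap index (FGT₁) = 0.29372.
After the £380 transfer: below the line — £740, £1,400, £1,620, £1,920; poverty gap index (FGT₁) = 0.19226.
Reduction = 0.29372 − 0.19226 = 0.101.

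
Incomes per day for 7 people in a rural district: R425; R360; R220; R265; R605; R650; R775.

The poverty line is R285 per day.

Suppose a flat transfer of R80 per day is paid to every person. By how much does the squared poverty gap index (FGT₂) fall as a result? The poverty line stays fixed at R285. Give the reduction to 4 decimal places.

Before: below the line — R220, R265; squared poverty gap index (FGT₂) = 0.008134.
After the R80 transfer: below the line — none; squared poverty gap index (FGT₂) = 0.000000.
Reduction = 0.008134 − 0.000000 = 0.0081.

0.0081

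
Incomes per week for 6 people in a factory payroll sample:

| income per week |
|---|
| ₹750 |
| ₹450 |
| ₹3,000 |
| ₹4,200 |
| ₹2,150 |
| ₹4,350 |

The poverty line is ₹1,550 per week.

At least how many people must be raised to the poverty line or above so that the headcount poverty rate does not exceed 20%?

Currently q = 2 of N = 6 are below the line (H = 0.333).
A headcount ratio of at most 20% allows at most ⌊0.20 × 6⌋ = 1 poor people.
So at least 2 − 1 = 1 must be lifted.

1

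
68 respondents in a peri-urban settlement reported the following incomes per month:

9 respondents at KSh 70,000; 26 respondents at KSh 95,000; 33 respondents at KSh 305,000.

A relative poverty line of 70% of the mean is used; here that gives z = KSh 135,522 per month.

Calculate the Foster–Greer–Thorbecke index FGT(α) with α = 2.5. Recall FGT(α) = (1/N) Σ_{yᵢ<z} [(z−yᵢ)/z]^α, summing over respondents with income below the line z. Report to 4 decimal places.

Below the line: 9×KSh 70,000, 26×KSh 95,000 (q = 35 of N = 68).
Gap ratios (z−y)/z: (135522−70000)/135522 = 0.4835 (×9); (135522−95000)/135522 = 0.2990 (×26).
Raised to α = 2.5: 0.16253 (×9); 0.04889 (×26).
Sum = 2.733892; FGT(2.5) = 2.733892 / 68 = 0.0402.

0.0402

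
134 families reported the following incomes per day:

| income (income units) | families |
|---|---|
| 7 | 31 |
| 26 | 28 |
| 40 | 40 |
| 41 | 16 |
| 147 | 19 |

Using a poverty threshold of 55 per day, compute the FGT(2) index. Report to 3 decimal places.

Below z: 31×7, 28×26, 40×40, 16×41 (q = 115 of N = 134).
Gap ratios (z−y)/z: (55−7)/55 = 0.8727 (×31); (55−26)/55 = 0.5273 (×28); (55−40)/55 = 0.2727 (×40); (55−41)/55 = 0.2545 (×16).
Squared: 0.7617 (×31); 0.2780 (×28); 0.0744 (×40); 0.0648 (×16).
Sum = 35.407603; P₂ = 35.407603 / 134 = 0.264.

0.264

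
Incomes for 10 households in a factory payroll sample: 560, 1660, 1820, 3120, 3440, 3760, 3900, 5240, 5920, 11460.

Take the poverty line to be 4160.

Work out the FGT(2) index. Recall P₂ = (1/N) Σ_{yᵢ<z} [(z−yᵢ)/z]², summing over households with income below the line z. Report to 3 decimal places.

0.153

Below the line: 560, 1660, 1820, 3120, 3440, 3760, 3900 (q = 7 of N = 10).
Gap ratios (z−y)/z: (4160−560)/4160 = 0.8654; (4160−1660)/4160 = 0.6010; (4160−1820)/4160 = 0.5625; (4160−3120)/4160 = 0.2500; (4160−3440)/4160 = 0.1731; (4160−3760)/4160 = 0.0962; (4160−3900)/4160 = 0.0625.
Squared: 0.7489; 0.3612; 0.3164; 0.0625; 0.0300; 0.0092; 0.0039.
Sum = 1.532059; P₂ = 1.532059 / 10 = 0.153.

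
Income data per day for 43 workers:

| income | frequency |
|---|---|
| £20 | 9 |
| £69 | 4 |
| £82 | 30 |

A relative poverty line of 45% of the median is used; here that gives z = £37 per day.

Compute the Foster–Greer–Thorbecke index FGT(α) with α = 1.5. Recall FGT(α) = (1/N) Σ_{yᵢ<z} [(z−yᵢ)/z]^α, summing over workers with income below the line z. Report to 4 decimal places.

0.0652

Poor units: 9×£20 (q = 9 of N = 43).
Shortfall ratios: (37−20)/37 = 0.4595 (×9).
Raised to α = 1.5: 0.31144 (×9).
Sum = 2.802937; FGT(1.5) = 2.802937 / 43 = 0.0652.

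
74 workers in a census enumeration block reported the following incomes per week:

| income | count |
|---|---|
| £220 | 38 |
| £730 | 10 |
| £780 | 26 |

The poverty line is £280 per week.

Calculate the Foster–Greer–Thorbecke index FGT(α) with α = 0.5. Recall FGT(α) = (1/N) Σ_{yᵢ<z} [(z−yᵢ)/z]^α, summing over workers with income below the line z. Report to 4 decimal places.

Poor units: 38×£220 (q = 38 of N = 74).
Normalized shortfalls: (280−220)/280 = 0.2143 (×38).
Raised to α = 0.5: 0.46291 (×38).
Sum = 17.590582; FGT(0.5) = 17.590582 / 74 = 0.2377.

0.2377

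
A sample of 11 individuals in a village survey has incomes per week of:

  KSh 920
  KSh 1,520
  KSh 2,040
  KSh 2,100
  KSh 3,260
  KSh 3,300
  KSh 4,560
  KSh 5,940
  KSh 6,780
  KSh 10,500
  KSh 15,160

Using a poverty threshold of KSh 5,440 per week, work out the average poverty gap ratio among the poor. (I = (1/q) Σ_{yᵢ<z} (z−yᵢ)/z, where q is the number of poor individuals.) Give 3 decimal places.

Incomes under z: KSh 920, KSh 1,520, KSh 2,040, KSh 2,100, KSh 3,260, KSh 3,300, KSh 4,560 (q = 7 of N = 11).
Relative gaps: 0.8309, 0.7206, 0.6250, 0.6140, 0.4007, 0.3934, 0.1618; sum = 3.746324.
I averages over the q = 7 poor units only: 3.746324 / 7 = 0.535.

0.535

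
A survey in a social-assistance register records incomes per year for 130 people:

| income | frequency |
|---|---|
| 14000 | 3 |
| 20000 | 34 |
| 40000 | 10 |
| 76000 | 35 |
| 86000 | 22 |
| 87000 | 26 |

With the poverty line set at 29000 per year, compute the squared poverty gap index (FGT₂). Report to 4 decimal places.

Below z: 3×14000, 34×20000 (q = 37 of N = 130).
Gap ratios (z−y)/z: (29000−14000)/29000 = 0.5172 (×3); (29000−20000)/29000 = 0.3103 (×34).
Squared: 0.2675 (×3); 0.0963 (×34).
Sum = 4.077289; P₂ = 4.077289 / 130 = 0.0314.

0.0314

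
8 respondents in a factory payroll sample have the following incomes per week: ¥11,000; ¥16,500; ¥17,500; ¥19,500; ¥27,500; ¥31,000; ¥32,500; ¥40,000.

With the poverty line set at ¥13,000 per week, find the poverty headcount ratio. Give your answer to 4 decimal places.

0.1250

1 of the 8 respondents have income below ¥13,000.
H = 1/8 = 0.1250.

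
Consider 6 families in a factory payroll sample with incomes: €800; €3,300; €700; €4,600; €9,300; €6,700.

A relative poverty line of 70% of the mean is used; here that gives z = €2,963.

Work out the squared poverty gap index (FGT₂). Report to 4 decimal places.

Below z: €700, €800 (q = 2 of N = 6).
Gap ratios (z−y)/z: (2963−700)/2963 = 0.7638; (2963−800)/2963 = 0.7300.
Squared: 0.5833; 0.5329.
Sum = 1.116224; P₂ = 1.116224 / 6 = 0.1860.

0.1860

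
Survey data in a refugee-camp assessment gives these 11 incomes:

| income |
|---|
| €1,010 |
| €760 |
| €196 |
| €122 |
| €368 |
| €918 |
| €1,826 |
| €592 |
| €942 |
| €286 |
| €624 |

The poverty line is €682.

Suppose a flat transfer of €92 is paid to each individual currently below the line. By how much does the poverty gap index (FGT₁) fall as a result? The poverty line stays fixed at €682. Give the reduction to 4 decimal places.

Before: below the line — €122, €196, €286, €368, €592, €624; poverty gap index (FGT₁) = 0.253799.
After the €92 transfer: below the line — €214, €288, €378, €460; poverty gap index (FGT₁) = 0.185017.
Reduction = 0.253799 − 0.185017 = 0.0688.

0.0688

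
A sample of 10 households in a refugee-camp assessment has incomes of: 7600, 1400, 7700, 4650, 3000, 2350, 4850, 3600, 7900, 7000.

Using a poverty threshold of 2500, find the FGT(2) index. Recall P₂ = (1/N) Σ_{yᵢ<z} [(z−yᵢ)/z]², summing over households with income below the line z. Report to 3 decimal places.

Incomes under z: 1400, 2350 (q = 2 of N = 10).
Gap ratios (z−y)/z: (2500−1400)/2500 = 0.4400; (2500−2350)/2500 = 0.0600.
Squared: 0.1936; 0.0036.
Sum = 0.197200; P₂ = 0.197200 / 10 = 0.020.

0.020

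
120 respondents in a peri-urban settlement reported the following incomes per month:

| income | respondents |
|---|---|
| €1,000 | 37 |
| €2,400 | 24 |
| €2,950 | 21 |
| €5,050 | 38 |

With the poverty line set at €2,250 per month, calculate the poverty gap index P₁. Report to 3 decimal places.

0.171

Below z: 37×€1,000 (q = 37 of N = 120).
Shortfall ratios: (2250−1000)/2250 = 0.5556 (×37).
Σ = 20.555556. Dividing by the full population N = 120 gives P₁ = 0.171.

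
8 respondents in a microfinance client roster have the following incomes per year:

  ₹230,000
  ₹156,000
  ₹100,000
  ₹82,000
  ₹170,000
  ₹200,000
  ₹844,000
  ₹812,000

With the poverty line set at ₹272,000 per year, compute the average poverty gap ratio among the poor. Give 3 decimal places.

Poor units: ₹82,000, ₹100,000, ₹156,000, ₹170,000, ₹200,000, ₹230,000 (q = 6 of N = 8).
Relative gaps: 0.6985, 0.6324, 0.4265, 0.3750, 0.2647, 0.1544; sum = 2.551471.
I averages over the q = 6 poor units only: 2.551471 / 6 = 0.425.

0.425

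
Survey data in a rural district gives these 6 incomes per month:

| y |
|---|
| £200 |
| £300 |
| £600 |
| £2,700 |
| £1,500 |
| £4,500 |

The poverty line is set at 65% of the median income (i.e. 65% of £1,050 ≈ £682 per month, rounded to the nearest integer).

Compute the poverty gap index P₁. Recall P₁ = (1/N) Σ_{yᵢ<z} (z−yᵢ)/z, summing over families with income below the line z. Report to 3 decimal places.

0.231

Incomes under z: £200, £300, £600 (q = 3 of N = 6).
Gap ratios (z−y)/z: (682−200)/682 = 0.7067; (682−300)/682 = 0.5601; (682−600)/682 = 0.1202.
Σ = 1.387097. Dividing by the full population N = 6 gives P₁ = 0.231.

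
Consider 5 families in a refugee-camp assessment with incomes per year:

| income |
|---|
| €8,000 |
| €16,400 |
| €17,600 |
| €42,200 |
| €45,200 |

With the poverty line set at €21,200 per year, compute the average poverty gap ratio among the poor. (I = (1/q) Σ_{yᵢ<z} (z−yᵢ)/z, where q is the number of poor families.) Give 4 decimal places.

0.3396

Below the line: €8,000, €16,400, €17,600 (q = 3 of N = 5).
Relative gaps: 0.6226, 0.2264, 0.1698; sum = 1.018868.
I averages over the q = 3 poor units only: 1.018868 / 3 = 0.3396.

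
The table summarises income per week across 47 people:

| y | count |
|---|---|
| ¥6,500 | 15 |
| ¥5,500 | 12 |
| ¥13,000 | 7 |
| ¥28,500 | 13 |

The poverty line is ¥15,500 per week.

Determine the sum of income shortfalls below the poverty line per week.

Below the line: 12×¥5,500, 15×¥6,500, 7×¥13,000 (q = 34 of N = 47).
Individual gaps: 12×(15500−5500) = 120000; 15×(15500−6500) = 135000; 7×(15500−13000) = 17500.
Aggregate gap = ¥272,500.

¥272,500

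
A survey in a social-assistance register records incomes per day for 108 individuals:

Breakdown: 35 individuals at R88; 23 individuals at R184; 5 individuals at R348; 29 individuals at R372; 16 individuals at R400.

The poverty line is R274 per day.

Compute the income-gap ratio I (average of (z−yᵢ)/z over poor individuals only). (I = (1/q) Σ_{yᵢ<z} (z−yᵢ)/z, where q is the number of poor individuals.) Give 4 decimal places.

0.5399

Poor units: 35×R88, 23×R184 (q = 58 of N = 108).
Shortfall ratios (z−y)/z: 0.6788 (×35), 0.3285 (×23); sum = 31.313869.
I averages over the q = 58 poor units only: 31.313869 / 58 = 0.5399.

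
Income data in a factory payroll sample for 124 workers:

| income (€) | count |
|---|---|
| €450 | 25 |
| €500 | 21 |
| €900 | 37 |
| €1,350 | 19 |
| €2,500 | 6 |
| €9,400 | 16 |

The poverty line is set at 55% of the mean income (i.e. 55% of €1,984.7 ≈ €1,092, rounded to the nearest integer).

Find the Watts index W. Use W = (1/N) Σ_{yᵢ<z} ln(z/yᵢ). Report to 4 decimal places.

0.3687

Below z: 25×€450, 21×€500, 37×€900 (q = 83 of N = 124).
Log shortfalls: ln(1092/450) = 0.8865 (×25); ln(1092/500) = 0.7812 (×21); ln(1092/900) = 0.1934 (×37).
W = 45.722025 / 124 = 0.3687.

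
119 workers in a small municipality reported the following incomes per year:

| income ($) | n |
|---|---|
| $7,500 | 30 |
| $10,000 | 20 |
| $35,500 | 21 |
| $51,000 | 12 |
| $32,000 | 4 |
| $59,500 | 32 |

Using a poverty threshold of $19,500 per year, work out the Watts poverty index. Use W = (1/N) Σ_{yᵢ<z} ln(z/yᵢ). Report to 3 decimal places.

Incomes under z: 30×$7,500, 20×$10,000 (q = 50 of N = 119).
Log gaps: ln(19500/7500) = 0.9555 (×30); ln(19500/10000) = 0.6678 (×20).
W = 42.021931 / 119 = 0.353.

0.353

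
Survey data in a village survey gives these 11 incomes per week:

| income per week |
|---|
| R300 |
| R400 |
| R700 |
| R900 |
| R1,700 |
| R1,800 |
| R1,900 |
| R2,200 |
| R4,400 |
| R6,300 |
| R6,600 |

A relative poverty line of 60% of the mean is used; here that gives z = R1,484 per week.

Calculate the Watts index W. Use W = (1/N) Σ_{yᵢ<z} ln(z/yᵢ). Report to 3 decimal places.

Incomes under z: R300, R400, R700, R900 (q = 4 of N = 11).
ln(z/y) terms: ln(1484/300) = 1.5987; ln(1484/400) = 1.3110; ln(1484/700) = 0.7514; ln(1484/900) = 0.5001.
W = 4.161264 / 11 = 0.378.

0.378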